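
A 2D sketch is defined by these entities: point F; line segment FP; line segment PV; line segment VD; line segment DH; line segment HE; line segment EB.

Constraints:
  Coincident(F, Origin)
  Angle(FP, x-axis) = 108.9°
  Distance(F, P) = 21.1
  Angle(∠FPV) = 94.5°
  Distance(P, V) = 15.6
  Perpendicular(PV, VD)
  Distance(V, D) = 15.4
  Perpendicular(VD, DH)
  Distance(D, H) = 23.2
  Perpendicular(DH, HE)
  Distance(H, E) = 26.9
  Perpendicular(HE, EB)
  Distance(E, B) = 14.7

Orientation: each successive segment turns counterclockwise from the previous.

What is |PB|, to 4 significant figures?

13.52

F is at the origin; FP runs at 108.9° with length 21.1, so P = (-6.835, 19.96). ∠FPV = 94.5° gives PV at -165.6° from the x-axis; with |PV| = 15.6, V = (-21.94, 16.08). PV is perpendicular to VD, so VD runs at -75.60°; with |VD| = 15.4, D = (-18.11, 1.167). VD is perpendicular to DH, so DH runs at 14.40°; with |DH| = 23.2, H = (4.356, 6.936). The perpendicularity gives HE at right angles to DH, so HE runs at 104.4°; with |HE| = 26.9, E = (-2.333, 32.99). The perpendicularity gives EB at right angles to HE, so EB runs at -165.6°; with |EB| = 14.7, B = (-16.57, 29.34). Then |PB| = |B − P| = 13.52.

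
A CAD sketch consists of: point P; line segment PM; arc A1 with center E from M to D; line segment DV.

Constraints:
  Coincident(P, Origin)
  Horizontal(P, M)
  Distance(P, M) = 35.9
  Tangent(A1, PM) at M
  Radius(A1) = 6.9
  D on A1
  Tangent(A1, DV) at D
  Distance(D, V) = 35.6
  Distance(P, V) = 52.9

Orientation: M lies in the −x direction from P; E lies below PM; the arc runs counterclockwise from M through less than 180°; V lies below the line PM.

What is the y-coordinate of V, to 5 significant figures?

-42.835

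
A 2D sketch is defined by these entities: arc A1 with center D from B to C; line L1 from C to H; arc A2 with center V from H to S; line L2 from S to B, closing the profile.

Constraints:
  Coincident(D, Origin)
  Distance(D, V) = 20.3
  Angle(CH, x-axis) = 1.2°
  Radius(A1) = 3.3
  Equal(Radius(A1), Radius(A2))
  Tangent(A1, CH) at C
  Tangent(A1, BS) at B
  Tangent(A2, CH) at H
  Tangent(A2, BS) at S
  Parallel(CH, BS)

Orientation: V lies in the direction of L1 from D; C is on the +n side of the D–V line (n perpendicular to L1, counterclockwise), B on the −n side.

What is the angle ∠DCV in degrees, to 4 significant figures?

80.77°

The slot axis is L1's direction at 1.2°, so u = (cos 1.2°, sin 1.2°) = (0.9998, 0.02094) and n = (−sin 1.2°, cos 1.2°) = (-0.02094, 0.9998). D is at the origin and V lies 20.3 along u from D, so V = 20.3·u = (20.30, 0.4251). Tangency of A1 to both parallel lines with radius 3.3 puts C and B at D ± 3.3·n: C = (-0.06911, 3.299), B = (0.06911, -3.299). Then cos ∠DCV = CD·CV / (|CD||CV|), giving 80.77°.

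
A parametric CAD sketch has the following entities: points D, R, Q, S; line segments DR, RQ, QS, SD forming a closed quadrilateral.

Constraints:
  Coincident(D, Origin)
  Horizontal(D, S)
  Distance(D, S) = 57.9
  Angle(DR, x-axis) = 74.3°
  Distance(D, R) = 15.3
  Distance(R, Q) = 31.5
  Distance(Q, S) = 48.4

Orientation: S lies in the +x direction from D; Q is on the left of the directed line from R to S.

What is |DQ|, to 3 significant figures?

45.4

D is at the origin; DS is horizontal with |DS| = 57.9 and S in +x, so S = (57.9, 0). DR runs at 74.3° with |DR| = 15.3, so R = (4.14, 14.7). Q is determined by |RQ| = 31.5 and |QS| = 48.4 together: it lies at the intersection of circle(R, 31.5) and circle(S, 48.4). With |RS| = 55.7, the foot of the radical line on RS is 15.8 from R and the perpendicular offset is √(31.5² − 15.8²) = 27.3. Taking the left-of-RS solution: Q = (26.5, 36.9).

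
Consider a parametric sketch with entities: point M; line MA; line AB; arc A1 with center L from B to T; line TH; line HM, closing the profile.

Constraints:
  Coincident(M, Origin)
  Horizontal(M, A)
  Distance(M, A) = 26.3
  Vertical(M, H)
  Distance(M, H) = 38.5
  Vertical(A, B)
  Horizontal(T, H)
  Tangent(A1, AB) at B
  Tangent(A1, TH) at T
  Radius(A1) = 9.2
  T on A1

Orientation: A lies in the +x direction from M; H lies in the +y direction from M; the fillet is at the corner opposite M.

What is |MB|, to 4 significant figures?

39.37

M is at the origin; M and A share the same y with |MA| = 26.3 and A on the +x side, so A = (26.30, 0.000). MH is vertical with |MH| = 38.5 and H on the +y side, so H = (0.000, 38.50). The virtual corner opposite M is at (26.30, 38.50). Tangency of A1 to AB means the radius LB is perpendicular to AB and tangency of A1 to TH means the radius LT is perpendicular to TH, with radius 9.2, so the center L sits 9.2 in from both sides at L = (17.10, 29.30). That places the tangent points at B = (26.30, 29.30) on AB and T = (17.10, 38.50) on TH. Then |MB| = |B − M| = 39.37.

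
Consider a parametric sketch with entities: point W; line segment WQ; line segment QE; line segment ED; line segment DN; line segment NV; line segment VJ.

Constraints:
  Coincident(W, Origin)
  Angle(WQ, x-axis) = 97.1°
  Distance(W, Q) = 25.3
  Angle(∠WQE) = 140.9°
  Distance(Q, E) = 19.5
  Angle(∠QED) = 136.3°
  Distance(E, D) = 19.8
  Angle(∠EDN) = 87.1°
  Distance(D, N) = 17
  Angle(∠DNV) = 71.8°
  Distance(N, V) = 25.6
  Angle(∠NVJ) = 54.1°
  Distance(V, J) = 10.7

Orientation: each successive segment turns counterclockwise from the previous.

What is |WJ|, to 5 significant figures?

42.379

W is at the origin; WQ runs at 97.1° with length 25.3, so Q = (-3.1271, 25.106). ∠WQE = 140.9° gives QE at 136.20° from the x-axis; with |QE| = 19.5, E = (-17.201, 38.603). ∠QED = 136.3° gives ED at 179.90° from the x-axis; with |ED| = 19.8, D = (-37.001, 38.637). ∠EDN = 87.1° gives DN at -87.200° from the x-axis; with |DN| = 17.0, N = (-36.171, 21.658). ∠DNV = 71.8° gives NV at 21.000° from the x-axis; with |NV| = 25.6, V = (-12.271, 30.832). ∠NVJ = 54.1° gives VJ at 146.90° from the x-axis; with |VJ| = 10.7, J = (-21.235, 36.675). Then |WJ| = |J − W| = 42.379.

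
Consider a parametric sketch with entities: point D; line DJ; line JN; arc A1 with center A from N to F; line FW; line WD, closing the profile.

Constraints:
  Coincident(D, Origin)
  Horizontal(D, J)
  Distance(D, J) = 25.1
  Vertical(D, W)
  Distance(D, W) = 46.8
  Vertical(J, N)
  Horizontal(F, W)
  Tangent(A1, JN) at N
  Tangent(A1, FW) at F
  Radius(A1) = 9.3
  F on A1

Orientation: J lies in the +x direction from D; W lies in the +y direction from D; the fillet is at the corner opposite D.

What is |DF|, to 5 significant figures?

49.395

D is at the origin; DJ is horizontal with |DJ| = 25.1 and J on the +x side, so J = (25.100, 0.0000). DW is vertical with |DW| = 46.8 and W on the +y side, so W = (0.0000, 46.800). The virtual corner opposite D is at (25.100, 46.800). Since A1 is tangent to JN there, AN ⟂ JN and tangency of A1 to FW means the radius AF is perpendicular to FW, with radius 9.3, so the center A sits 9.3 in from both sides at A = (15.800, 37.500). That places the tangent points at N = (25.100, 37.500) on JN and F = (15.800, 46.800) on FW. Then |DF| = |F − D| = 49.395.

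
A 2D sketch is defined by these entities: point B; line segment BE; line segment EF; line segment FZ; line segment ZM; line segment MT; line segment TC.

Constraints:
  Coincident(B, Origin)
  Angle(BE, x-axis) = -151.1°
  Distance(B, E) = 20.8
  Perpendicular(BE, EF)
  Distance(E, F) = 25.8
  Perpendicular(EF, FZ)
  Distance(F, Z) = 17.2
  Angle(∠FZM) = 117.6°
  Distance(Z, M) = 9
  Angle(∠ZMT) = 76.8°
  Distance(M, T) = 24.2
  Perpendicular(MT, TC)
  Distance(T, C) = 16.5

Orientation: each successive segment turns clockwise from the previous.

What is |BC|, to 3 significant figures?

38.7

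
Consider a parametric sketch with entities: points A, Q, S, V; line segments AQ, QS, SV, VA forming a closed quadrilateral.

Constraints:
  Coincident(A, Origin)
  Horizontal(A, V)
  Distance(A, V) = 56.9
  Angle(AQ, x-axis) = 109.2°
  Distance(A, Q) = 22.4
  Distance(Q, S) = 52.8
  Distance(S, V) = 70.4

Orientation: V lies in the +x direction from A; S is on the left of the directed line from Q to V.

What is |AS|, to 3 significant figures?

67.6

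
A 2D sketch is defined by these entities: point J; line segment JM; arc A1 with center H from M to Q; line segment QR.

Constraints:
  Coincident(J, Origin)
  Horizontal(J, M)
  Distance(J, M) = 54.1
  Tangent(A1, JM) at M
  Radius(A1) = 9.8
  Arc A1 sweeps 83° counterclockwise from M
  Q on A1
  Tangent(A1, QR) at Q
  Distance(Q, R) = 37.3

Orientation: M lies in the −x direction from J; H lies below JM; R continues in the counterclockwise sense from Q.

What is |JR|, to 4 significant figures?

82.20

On A1, M sits at bearing 90° from H; an 83° counterclockwise sweep puts Q at bearing 173°, so Q = H + 9.8·(cos 173°, sin 173°) = (-63.83, -8.606). Tangency of A1 to QR means the radius HQ is perpendicular to QR, so QR runs along (−sin 173°, cos 173°); with |QR| = 37.3, R = (-68.37, -45.63). Then |JR| = |R − J| = 82.20.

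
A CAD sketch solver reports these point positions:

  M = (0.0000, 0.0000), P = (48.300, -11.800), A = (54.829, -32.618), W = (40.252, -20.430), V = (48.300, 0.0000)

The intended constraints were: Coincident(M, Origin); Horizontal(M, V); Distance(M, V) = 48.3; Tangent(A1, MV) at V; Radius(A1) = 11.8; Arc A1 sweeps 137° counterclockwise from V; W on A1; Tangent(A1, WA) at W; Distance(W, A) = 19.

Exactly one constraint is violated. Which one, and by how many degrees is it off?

Tangent(A1, WA) at W — off by 3.10°.

M = (0.00, 0.00) ✓; M.y = 0.00, V.y = 0.00 ✓; |MV| = 48.30 ✓; ∠(PV, VM) = 90.00° ✓; |PV| = 11.80 ✓; bearing(P→W) − bearing(P→V) = 137.0° ✓; |PW| = 11.80 ✓; ∠(PW, WA) = 86.90° ✗; |WA| = 19.00 ✓.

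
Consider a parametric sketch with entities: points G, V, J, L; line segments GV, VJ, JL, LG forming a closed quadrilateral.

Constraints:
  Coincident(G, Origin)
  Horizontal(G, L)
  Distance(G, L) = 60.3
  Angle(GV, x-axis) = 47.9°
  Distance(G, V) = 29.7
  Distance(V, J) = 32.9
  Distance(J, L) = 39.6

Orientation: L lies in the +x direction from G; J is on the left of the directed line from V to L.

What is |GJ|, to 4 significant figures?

61.73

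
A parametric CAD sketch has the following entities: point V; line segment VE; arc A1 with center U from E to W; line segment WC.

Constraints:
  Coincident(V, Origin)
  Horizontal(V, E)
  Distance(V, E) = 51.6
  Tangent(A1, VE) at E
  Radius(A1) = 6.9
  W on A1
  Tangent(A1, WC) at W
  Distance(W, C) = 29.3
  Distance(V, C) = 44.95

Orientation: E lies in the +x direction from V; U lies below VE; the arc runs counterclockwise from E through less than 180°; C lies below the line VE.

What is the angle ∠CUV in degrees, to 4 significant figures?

59.39°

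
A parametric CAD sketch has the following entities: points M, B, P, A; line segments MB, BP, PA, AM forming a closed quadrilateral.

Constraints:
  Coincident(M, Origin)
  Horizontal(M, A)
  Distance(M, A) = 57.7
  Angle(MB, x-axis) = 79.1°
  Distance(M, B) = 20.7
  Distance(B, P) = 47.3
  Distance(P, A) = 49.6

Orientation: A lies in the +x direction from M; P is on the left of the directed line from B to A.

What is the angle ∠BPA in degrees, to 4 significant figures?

72.75°

M is at the origin; M and A share the same y with |MA| = 57.7 and A in +x, so A = (57.7, 0). MB runs at 79.1° with |MB| = 20.7, so B = (3.914, 20.33). P is determined by |BP| = 47.3 and |PA| = 49.6 together: it lies at the intersection of circle(B, 47.3) and circle(A, 49.6). With |BA| = 57.50, the foot of the radical line on BA is 26.81 from B and the perpendicular offset is √(47.3² − 26.81²) = 38.97. Taking the left-of-BA solution: P = (42.77, 47.30).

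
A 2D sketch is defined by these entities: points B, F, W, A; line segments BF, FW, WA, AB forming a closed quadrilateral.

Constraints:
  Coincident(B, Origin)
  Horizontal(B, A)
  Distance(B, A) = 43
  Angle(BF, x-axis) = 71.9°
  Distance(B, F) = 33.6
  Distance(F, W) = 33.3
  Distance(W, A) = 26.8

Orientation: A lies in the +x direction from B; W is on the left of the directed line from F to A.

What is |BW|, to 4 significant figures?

50.96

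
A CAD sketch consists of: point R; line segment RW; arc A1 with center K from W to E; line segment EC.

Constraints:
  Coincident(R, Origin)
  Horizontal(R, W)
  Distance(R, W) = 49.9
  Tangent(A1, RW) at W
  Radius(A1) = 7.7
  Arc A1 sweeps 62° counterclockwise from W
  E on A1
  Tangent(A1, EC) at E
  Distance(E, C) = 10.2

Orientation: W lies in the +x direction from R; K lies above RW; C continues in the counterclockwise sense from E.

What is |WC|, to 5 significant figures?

17.483

R is at the origin; R and W share the same y with |RW| = 49.9 and W on the +x side, so W = (49.900, 0.0000). Tangency of A1 to RW means the radius KW is perpendicular to RW, so K = W + (0, 7.7) = (49.900, 7.7000). On A1, W sits at bearing -90° from K; a 62° counterclockwise sweep puts E at bearing -28°, so E = K + 7.7·(cos -28°, sin -28°) = (56.699, 4.0851). The tangent condition forces KE to be normal to EC, so EC runs along (−sin -28°, cos -28°); with |EC| = 10.2, C = (61.487, 13.091). Then |WC| = |C − W| = 17.483.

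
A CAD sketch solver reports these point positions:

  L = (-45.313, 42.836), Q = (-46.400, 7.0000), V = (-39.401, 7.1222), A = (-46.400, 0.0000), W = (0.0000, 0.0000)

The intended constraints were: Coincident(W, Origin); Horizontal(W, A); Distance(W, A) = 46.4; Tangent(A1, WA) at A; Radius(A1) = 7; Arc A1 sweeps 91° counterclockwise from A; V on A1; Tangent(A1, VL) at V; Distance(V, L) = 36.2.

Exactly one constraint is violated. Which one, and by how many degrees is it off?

Tangent(A1, VL) at V — off by 8.40°.

W = (0.00, 0.00) ✓; W.y = 0.00, A.y = 0.00 ✓; |WA| = 46.40 ✓; ∠(QA, AW) = 90.00° ✓; |QA| = 7.000 ✓; bearing(Q→V) − bearing(Q→A) = 91.00° ✓; |QV| = 7.000 ✓; ∠(QV, VL) = 81.60° ✗; |VL| = 36.20 ✓.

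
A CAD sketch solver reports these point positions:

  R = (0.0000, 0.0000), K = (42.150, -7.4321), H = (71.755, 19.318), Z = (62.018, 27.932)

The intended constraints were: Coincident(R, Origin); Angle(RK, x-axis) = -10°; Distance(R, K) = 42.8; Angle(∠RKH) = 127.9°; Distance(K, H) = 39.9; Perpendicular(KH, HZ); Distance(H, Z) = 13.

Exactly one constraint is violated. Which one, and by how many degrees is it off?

Perpendicular(KH, HZ) — off by 6.40°.

R = (0.00, 0.00) ✓; RK at -10.00° ✓; |RK| = 42.80 ✓; ∠RKH = 127.9° ✓; |KH| = 39.90 ✓; ∠(KH, HZ) = 96.40° ✗; |HZ| = 13.00 ✓.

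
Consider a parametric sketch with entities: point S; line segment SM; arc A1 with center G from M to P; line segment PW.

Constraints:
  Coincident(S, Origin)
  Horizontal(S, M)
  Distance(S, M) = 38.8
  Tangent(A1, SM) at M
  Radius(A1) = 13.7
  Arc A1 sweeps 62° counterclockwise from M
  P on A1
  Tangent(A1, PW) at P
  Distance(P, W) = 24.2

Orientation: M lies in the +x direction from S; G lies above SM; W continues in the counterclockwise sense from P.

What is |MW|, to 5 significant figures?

37.017

S is at the origin; S and M share the same y with |SM| = 38.8 and M on the +x side, so M = (38.800, 0.0000). Tangency of A1 to SM means the radius GM is perpendicular to SM, so G = M + (0, 13.7) = (38.800, 13.700). On A1, M sits at bearing -90° from G; a 62° counterclockwise sweep puts P at bearing -28°, so P = G + 13.7·(cos -28°, sin -28°) = (50.896, 7.2682). Since A1 is tangent to PW there, GP ⟂ PW, so PW runs along (−sin -28°, cos -28°); with |PW| = 24.2, W = (62.258, 28.636). Then |MW| = |W − M| = 37.017.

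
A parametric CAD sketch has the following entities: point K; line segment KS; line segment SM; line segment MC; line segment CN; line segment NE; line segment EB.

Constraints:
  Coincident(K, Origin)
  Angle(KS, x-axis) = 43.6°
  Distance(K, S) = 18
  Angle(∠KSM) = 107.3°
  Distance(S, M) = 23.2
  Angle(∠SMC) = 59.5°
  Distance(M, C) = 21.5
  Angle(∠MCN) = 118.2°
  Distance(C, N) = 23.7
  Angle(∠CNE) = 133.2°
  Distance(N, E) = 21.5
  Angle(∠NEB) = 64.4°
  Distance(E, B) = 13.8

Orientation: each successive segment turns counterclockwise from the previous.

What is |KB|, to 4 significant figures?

20.66

K is at the origin; KS runs at 43.6° with length 18.0, so S = (13.04, 12.41). ∠KSM = 107.3° gives SM at 116.3° from the x-axis; with |SM| = 23.2, M = (2.756, 33.21). ∠SMC = 59.5° gives MC at -123.2° from the x-axis; with |MC| = 21.5, C = (-9.017, 15.22). ∠MCN = 118.2° gives CN at -61.40° from the x-axis; with |CN| = 23.7, N = (2.328, -5.587). ∠CNE = 133.2° gives NE at -14.60° from the x-axis; with |NE| = 21.5, E = (23.13, -11.01). ∠NEB = 64.4° gives EB at 101.0° from the x-axis; with |EB| = 13.8, B = (20.50, 2.540). Then |KB| = |B − K| = 20.66.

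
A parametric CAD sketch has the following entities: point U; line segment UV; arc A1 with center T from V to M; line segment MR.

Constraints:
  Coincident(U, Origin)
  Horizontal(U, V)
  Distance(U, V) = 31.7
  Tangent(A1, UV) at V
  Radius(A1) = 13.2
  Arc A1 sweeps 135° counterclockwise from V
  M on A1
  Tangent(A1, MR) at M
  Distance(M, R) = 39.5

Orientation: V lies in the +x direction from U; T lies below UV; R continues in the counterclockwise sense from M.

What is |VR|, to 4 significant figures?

53.78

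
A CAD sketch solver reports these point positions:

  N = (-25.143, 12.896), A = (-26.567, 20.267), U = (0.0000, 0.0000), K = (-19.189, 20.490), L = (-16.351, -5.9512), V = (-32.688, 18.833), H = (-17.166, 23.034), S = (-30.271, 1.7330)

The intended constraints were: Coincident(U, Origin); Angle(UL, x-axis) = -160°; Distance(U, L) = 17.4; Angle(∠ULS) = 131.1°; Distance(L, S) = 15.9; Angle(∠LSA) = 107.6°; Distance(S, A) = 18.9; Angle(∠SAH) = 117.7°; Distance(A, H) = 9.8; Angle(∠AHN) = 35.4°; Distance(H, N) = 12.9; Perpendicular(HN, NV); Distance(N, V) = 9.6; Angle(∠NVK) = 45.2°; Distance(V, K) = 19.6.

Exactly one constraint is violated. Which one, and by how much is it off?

Distance(V, K) = 19.6 — off by 6.00.

U = (0.00, 0.00) ✓; UL at -160.0° ✓; |UL| = 17.40 ✓; ∠ULS = 131.1° ✓; |LS| = 15.90 ✓; ∠LSA = 107.6° ✓; |SA| = 18.90 ✓; ∠SAH = 117.7° ✓; |AH| = 9.800 ✓; ∠AHN = 35.40° ✓; |HN| = 12.90 ✓; ∠(HN, NV) = 90.00° ✓; |NV| = 9.601 ✓; ∠NVK = 45.20° ✓; |VK| = 13.60 ✗.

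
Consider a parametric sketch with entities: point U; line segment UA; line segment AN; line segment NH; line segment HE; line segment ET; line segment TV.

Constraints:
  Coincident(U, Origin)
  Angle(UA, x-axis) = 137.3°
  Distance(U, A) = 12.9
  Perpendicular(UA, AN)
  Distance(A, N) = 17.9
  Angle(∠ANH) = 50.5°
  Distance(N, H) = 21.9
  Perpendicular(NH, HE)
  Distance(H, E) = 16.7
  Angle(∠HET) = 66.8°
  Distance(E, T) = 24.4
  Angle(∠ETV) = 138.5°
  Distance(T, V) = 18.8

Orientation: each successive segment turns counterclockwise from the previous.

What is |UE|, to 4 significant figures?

11.11

U is at the origin; UA runs at 137.3° with length 12.9, so A = (-9.480, 8.748). The perpendicularity gives AN at right angles to UA, so AN runs at -132.7°; with |AN| = 17.9, N = (-21.62, -4.407). ∠ANH = 50.5° gives NH at -3.200° from the x-axis; with |NH| = 21.9, H = (0.2464, -5.629). NH ⟂ HE, so HE runs at 86.80°; with |HE| = 16.7, E = (1.179, 11.04). Then |UE| = |E − U| = 11.11.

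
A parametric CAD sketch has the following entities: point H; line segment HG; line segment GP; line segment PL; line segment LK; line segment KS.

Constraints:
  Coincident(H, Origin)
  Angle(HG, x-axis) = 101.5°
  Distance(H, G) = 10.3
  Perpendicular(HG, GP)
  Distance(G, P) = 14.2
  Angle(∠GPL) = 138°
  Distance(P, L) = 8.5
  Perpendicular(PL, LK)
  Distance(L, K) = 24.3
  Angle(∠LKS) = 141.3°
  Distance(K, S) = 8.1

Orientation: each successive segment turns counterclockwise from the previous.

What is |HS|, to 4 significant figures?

15.22

H is at the origin; HG runs at 101.5° with length 10.3, so G = (-2.053, 10.09). HG ⟂ GP, so GP runs at -168.5°; with |GP| = 14.2, P = (-15.97, 7.262). ∠GPL = 138.0° gives PL at -126.5° from the x-axis; with |PL| = 8.5, L = (-21.02, 0.4294). PL is perpendicular to LK, so LK runs at -36.50°; with |LK| = 24.3, K = (-1.491, -14.02). ∠LKS = 141.3° gives KS at 2.200° from the x-axis; with |KS| = 8.1, S = (6.603, -13.71). Then |HS| = |S − H| = 15.22.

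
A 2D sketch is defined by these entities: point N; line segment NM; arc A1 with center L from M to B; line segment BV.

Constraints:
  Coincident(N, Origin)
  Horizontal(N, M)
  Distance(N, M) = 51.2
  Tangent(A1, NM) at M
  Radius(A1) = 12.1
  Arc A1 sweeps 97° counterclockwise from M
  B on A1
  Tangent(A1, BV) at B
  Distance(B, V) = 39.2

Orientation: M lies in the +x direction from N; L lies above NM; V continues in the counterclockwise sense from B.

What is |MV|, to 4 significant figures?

52.98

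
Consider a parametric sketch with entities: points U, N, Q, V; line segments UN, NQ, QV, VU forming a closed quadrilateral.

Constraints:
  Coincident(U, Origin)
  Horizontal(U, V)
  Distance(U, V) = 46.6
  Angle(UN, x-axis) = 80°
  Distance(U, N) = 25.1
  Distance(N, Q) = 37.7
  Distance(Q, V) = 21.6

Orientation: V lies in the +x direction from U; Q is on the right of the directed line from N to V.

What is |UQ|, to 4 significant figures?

26.65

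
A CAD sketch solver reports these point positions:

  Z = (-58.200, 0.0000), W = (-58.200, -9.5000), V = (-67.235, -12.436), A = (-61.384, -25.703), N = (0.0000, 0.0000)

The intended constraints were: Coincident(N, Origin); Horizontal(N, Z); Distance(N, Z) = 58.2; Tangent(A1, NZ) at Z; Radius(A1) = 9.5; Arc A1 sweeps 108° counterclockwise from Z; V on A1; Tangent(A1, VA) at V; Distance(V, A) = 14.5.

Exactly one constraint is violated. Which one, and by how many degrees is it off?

Tangent(A1, VA) at V — off by 5.80°.

N = (0.00, 0.00) ✓; N.y = 0.00, Z.y = 0.00 ✓; |NZ| = 58.20 ✓; ∠(WZ, ZN) = 90.00° ✓; |WZ| = 9.500 ✓; bearing(W→V) − bearing(W→Z) = 108.0° ✓; |WV| = 9.500 ✓; ∠(WV, VA) = 84.20° ✗; |VA| = 14.50 ✓.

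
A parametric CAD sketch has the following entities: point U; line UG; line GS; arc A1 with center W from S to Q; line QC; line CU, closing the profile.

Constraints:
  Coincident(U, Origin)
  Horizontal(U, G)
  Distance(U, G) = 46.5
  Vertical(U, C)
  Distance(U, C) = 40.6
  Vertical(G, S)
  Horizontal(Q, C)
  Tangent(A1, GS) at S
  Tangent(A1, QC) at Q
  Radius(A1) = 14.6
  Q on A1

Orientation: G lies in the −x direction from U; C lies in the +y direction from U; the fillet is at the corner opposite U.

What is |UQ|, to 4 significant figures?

51.63

U is at the origin; U and G share the same y with |UG| = 46.5 and G on the −x side, so G = (-46.50, 0.000). UC is vertical with |UC| = 40.6 and C on the +y side, so C = (0.000, 40.60). The virtual corner opposite U is at (-46.50, 40.60). The tangent condition forces WS to be normal to GS and since A1 is tangent to QC there, WQ ⟂ QC, with radius 14.6, so the center W sits 14.6 in from both sides at W = (-31.90, 26.00). That places the tangent points at S = (-46.50, 26.00) on GS and Q = (-31.90, 40.60) on QC. Then |UQ| = |Q − U| = 51.63.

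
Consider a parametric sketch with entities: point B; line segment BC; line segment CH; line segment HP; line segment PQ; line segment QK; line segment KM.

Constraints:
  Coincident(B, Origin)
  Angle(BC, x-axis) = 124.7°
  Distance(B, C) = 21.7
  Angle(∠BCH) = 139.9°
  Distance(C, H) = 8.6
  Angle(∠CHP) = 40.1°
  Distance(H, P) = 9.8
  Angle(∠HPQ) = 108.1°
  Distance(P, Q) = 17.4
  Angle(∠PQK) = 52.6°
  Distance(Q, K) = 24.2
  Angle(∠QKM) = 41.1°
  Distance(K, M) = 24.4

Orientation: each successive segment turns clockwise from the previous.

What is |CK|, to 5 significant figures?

14.526

∠HPQ = 108.1° gives PQ at -127.20° from the x-axis; with |PQ| = 17.4, Q = (-16.485, 4.4857). ∠PQK = 52.6° gives QK at 105.40° from the x-axis; with |QK| = 24.2, K = (-22.912, 27.817). Then |CK| = |K − C| = 14.526.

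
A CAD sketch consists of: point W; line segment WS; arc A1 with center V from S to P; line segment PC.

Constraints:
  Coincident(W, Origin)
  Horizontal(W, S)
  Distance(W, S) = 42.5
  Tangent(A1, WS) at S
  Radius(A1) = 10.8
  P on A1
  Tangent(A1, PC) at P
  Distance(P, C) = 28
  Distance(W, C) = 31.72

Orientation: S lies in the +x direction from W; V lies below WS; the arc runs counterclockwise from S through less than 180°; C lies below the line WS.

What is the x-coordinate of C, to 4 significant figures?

17.07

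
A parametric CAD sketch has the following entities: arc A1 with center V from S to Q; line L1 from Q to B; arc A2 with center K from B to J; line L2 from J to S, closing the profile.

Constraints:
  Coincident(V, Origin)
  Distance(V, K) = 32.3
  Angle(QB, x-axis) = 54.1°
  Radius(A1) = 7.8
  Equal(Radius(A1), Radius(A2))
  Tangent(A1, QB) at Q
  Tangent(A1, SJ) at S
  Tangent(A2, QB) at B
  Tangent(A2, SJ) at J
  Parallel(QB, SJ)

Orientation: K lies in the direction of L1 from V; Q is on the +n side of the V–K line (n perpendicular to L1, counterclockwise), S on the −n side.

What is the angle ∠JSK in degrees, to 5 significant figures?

13.576°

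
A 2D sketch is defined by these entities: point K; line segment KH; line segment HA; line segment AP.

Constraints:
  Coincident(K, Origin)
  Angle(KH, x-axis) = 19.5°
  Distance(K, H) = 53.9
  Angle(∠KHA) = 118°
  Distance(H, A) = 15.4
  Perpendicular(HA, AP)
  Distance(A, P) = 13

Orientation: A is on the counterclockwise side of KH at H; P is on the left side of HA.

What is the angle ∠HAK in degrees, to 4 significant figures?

49.46°

K is at the origin; KH runs at 19.5° with length 53.9, so H = 53.9·(cos 19.5°, sin 19.5°) = (50.81, 17.99). ∠KHA = 118.0°, so HA runs at 19.5° + (180° − 118.0°) = 81.50° from the x-axis; with |HA| = 15.4, A = H + 15.4·(cos 81.50°, sin 81.50°) = (53.08, 33.22). Then cos ∠HAK = AH·AK / (|AH||AK|), giving 49.46°.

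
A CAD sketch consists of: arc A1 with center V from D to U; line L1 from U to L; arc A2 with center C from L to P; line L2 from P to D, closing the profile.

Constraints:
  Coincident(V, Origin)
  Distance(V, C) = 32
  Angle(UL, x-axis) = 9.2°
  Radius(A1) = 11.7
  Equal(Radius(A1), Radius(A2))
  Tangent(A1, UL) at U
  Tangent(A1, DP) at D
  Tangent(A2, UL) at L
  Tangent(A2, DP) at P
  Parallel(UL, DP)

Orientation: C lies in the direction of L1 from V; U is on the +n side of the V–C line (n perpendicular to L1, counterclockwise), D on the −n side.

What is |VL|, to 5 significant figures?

34.072

The slot axis is L1's direction at 9.2°, so u = (cos 9.2°, sin 9.2°) = (0.98714, 0.15988) and n = (−sin 9.2°, cos 9.2°) = (-0.15988, 0.98714). V is at the origin and C lies 32.0 along u from V, so C = 32.0·u = (31.588, 5.1162). Tangency of A1 to both parallel lines with radius 11.7 puts U and D at V ± 11.7·n: U = (-1.8706, 11.549), D = (1.8706, -11.549). Equal radii place L and P the same way about C: L = C + 11.7·n = (29.718, 16.666), P = C − 11.7·n = (33.459, -6.4333). Then |VL| = |L − V| = 34.072.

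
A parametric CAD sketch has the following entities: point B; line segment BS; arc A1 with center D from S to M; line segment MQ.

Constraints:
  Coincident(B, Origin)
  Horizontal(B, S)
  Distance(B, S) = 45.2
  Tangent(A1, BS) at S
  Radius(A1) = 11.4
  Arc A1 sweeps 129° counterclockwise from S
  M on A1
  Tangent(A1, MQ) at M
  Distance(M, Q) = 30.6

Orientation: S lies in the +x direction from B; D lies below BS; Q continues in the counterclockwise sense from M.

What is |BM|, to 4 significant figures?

40.81

B is at the origin; BS is horizontal with |BS| = 45.2 and S on the +x side, so S = (45.20, 0.000). A1 meets BS tangentially, so DS is at right angles to BS, so D = S + (0, -11.4) = (45.20, -11.40). On A1, S sits at bearing 90° from D; a 129° counterclockwise sweep puts M at bearing 219°, so M = D + 11.4·(cos 219°, sin 219°) = (36.34, -18.57). Then |BM| = |M − B| = 40.81.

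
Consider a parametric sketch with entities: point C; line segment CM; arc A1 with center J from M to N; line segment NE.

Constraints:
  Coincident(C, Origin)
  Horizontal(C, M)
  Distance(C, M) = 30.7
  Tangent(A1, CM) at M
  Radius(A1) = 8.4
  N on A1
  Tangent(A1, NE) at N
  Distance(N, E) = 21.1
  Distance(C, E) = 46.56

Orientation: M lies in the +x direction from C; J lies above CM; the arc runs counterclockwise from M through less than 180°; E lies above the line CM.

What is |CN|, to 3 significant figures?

40.2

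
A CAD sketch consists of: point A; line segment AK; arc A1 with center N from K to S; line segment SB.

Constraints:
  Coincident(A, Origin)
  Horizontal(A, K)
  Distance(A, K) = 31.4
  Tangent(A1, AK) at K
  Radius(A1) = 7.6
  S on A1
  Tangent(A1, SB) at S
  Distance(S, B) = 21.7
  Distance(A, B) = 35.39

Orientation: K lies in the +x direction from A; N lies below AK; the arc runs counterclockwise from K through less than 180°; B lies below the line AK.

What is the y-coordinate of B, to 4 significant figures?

-28.26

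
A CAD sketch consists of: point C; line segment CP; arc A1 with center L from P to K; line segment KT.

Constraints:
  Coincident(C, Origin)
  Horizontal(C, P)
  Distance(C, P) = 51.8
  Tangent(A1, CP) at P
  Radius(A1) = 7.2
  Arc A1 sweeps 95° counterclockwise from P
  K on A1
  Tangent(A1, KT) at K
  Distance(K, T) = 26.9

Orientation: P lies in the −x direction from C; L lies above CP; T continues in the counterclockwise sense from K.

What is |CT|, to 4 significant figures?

58.35

C is at the origin; CP is horizontal with |CP| = 51.8 and P on the −x side, so P = (-51.80, 0.000). The tangent condition forces LP to be normal to CP, so L = P + (0, 7.2) = (-51.80, 7.200). On A1, P sits at bearing -90° from L; a 95° counterclockwise sweep puts K at bearing 5°, so K = L + 7.2·(cos 5°, sin 5°) = (-44.63, 7.828). The tangent condition forces LK to be normal to KT, so KT runs along (−sin 5°, cos 5°); with |KT| = 26.9, T = (-46.97, 34.63). Then |CT| = |T − C| = 58.35.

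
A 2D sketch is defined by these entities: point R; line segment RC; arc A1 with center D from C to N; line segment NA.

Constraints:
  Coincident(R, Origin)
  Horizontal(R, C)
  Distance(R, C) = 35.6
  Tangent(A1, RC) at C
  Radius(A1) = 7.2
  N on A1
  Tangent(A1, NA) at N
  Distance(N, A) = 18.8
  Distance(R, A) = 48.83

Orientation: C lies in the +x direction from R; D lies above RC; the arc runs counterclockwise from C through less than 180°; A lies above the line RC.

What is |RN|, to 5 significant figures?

43.489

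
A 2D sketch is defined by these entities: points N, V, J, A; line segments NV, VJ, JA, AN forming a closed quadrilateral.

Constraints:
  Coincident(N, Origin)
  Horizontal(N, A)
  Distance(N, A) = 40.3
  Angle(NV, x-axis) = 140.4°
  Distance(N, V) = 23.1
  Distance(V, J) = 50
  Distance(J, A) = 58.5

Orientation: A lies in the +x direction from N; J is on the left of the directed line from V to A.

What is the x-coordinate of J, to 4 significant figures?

14.79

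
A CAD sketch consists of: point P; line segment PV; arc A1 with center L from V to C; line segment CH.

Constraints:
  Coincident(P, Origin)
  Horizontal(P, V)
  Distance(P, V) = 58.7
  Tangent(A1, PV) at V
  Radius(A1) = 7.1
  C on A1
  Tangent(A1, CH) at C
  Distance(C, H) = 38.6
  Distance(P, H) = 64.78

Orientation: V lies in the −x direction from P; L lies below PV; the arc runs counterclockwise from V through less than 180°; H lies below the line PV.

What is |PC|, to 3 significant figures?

65.8

Checks: P = (0.00, 0.00) ✓; P.y = 0.00, V.y = 0.00 ✓; |LC| = 7.100 ✓; ∠(LC, CH) = 90.00° ✓; |CH| = 38.60 ✓; |PH| = 64.78 ✓.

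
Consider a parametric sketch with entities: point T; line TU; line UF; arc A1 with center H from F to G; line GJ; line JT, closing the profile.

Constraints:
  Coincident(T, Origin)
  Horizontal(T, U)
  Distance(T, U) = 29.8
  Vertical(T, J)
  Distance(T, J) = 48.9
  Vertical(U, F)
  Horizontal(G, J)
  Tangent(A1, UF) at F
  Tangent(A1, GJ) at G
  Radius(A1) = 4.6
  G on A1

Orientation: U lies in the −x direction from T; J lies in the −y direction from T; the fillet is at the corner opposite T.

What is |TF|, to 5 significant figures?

53.390

The virtual corner opposite T is at (-29.800, -48.900). The tangent condition forces HF to be normal to UF and the tangent condition forces HG to be normal to GJ, with radius 4.6, so the center H sits 4.6 in from both sides at H = (-25.200, -44.300). That places the tangent points at F = (-29.800, -44.300) on UF and G = (-25.200, -48.900) on GJ. Then |TF| = |F − T| = 53.390.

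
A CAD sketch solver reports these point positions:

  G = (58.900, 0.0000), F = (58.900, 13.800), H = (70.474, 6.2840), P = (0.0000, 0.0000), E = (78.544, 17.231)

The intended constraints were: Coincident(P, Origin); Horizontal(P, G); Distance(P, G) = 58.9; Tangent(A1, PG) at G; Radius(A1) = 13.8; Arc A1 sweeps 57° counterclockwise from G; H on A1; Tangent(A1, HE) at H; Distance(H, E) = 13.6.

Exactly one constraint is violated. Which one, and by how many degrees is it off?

Tangent(A1, HE) at H — off by 3.40°.

P = (0.00, 0.00) ✓; P.y = 0.00, G.y = 0.00 ✓; |PG| = 58.90 ✓; ∠(FG, GP) = 90.00° ✓; |FG| = 13.80 ✓; bearing(F→H) − bearing(F→G) = 57.00° ✓; |FH| = 13.80 ✓; ∠(FH, HE) = 93.40° ✗; |HE| = 13.60 ✓.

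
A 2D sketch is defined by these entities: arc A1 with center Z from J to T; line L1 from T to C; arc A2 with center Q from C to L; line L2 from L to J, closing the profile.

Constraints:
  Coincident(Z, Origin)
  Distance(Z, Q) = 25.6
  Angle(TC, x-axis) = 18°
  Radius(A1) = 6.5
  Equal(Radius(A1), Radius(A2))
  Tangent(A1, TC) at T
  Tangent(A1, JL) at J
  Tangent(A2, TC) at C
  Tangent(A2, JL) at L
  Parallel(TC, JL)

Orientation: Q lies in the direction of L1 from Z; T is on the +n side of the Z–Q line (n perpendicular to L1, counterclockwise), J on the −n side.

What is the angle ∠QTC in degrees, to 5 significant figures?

14.247°

The slot axis is L1's direction at 18.0°, so u = (cos 18.0°, sin 18.0°) = (0.95106, 0.30902) and n = (−sin 18.0°, cos 18.0°) = (-0.30902, 0.95106). Z is at the origin and Q lies 25.6 along u from Z, so Q = 25.6·u = (24.347, 7.9108). Tangency of A1 to both parallel lines with radius 6.5 puts T and J at Z ± 6.5·n: T = (-2.0086, 6.1819), J = (2.0086, -6.1819). Equal radii place C and L the same way about Q: C = Q + 6.5·n = (22.338, 14.093), L = Q − 6.5·n = (26.356, 1.7290). Then cos ∠QTC = TQ·TC / (|TQ||TC|), giving 14.247°.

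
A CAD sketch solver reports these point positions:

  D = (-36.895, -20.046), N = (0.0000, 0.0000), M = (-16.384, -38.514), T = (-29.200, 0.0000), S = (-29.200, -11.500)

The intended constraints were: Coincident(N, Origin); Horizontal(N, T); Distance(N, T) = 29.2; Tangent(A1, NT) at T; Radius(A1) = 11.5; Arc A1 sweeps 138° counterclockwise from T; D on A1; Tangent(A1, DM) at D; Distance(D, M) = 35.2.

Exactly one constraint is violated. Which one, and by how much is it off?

Distance(D, M) = 35.2 — off by 7.60.

N = (0.00, 0.00) ✓; N.y = 0.00, T.y = 0.00 ✓; |NT| = 29.20 ✓; ∠(ST, TN) = 90.00° ✓; |ST| = 11.50 ✓; bearing(S→D) − bearing(S→T) = 138.0° ✓; |SD| = 11.50 ✓; ∠(SD, DM) = 90.00° ✓; |DM| = 27.60 ✗.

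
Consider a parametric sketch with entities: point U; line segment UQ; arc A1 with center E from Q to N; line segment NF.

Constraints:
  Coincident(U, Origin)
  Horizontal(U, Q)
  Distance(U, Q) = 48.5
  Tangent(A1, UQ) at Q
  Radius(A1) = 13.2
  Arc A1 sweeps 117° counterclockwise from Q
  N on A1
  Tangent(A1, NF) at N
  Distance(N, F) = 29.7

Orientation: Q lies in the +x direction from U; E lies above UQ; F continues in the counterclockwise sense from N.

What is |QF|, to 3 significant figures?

45.7

On A1, Q sits at bearing -90° from E; a 117° counterclockwise sweep puts N at bearing 27°, so N = E + 13.2·(cos 27°, sin 27°) = (60.3, 19.2). Tangency of A1 to NF means the radius EN is perpendicular to NF, so NF runs along (−sin 27°, cos 27°); with |NF| = 29.7, F = (46.8, 45.7). Then |QF| = |F − Q| = 45.7.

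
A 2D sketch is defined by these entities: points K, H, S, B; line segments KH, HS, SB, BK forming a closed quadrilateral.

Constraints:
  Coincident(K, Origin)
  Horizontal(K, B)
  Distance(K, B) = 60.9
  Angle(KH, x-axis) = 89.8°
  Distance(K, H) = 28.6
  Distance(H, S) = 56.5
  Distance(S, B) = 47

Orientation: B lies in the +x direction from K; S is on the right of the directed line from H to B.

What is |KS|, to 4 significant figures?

31.64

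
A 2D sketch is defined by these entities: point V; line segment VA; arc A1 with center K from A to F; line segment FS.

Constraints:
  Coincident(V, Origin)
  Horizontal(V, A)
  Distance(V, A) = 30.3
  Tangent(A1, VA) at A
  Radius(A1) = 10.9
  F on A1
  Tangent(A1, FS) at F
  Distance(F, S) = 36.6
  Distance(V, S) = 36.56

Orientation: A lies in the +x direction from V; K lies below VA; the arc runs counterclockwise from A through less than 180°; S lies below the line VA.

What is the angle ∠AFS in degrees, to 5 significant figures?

150.65°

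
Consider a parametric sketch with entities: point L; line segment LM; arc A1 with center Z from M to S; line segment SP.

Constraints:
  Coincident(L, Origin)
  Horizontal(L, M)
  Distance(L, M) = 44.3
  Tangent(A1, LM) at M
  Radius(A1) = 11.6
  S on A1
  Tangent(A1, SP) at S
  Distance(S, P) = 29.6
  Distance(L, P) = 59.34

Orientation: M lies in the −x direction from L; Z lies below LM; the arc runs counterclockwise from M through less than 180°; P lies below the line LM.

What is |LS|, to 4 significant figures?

57.15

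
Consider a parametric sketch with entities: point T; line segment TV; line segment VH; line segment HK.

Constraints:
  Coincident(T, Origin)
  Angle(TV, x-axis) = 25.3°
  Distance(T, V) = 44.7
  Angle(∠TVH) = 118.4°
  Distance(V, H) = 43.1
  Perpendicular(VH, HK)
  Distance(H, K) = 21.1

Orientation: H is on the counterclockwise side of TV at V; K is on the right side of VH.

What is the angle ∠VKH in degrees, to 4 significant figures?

63.92°

T is at the origin; TV runs at 25.3° with length 44.7, so V = 44.7·(cos 25.3°, sin 25.3°) = (40.41, 19.10). ∠TVH = 118.4°, so VH runs at 25.3° + (180° − 118.4°) = 86.90° from the x-axis; with |VH| = 43.1, H = V + 43.1·(cos 86.90°, sin 86.90°) = (42.74, 62.14). VH ⟂ HK; with |HK| = 21.1 on the right of VH, K = H + 21.1·(0.9985, -0.05408) = (63.81, 61.00). Then cos ∠VKH = KV·KH / (|KV||KH|), giving 63.92°.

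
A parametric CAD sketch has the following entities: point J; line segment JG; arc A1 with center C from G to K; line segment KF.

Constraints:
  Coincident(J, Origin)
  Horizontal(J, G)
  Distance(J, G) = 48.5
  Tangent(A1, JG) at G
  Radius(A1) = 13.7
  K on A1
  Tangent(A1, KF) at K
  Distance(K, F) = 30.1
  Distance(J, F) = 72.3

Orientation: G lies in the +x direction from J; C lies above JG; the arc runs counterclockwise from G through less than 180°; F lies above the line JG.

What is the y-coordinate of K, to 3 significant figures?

16.5

J is at the origin; J and G share the same y with |JG| = 48.5 and G on the +x side, so G = (48.5, 0.00). A1 meets JG tangentially, so CG is at right angles to JG, so C = G + (0, 13.7) = (48.5, 13.7). Since CK ⟂ KF (tangency), |CF| = √(13.7² + 30.1²) = 33.1 regardless of where K sits on A1. So F lies on both circle(J, 72.3) and circle(C, 33.1); the above-JG intersection is F = (55.8, 46.0). K is the foot of the tangent from F: K = (61.9, 16.5).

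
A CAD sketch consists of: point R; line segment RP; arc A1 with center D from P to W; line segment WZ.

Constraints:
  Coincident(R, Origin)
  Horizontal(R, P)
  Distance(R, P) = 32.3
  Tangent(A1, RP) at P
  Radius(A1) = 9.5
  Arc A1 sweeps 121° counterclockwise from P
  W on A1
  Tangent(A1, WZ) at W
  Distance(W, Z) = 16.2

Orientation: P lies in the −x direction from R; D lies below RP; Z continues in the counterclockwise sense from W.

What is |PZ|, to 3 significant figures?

28.3

R is at the origin; R and P share the same y with |RP| = 32.3 and P on the −x side, so P = (-32.3, 0.00). Since A1 is tangent to RP there, DP ⟂ RP, so D = P + (0, -9.5) = (-32.3, -9.50). On A1, P sits at bearing 90° from D; a 121° counterclockwise sweep puts W at bearing 211°, so W = D + 9.5·(cos 211°, sin 211°) = (-40.4, -14.4). Since A1 is tangent to WZ there, DW ⟂ WZ, so WZ runs along (−sin 211°, cos 211°); with |WZ| = 16.2, Z = (-32.1, -28.3). Then |PZ| = |Z − P| = 28.3.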